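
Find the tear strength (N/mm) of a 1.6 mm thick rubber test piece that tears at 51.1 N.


Tear strength = force / thickness
= 51.1 / 1.6
= 31.94 N/mm

31.94 N/mm


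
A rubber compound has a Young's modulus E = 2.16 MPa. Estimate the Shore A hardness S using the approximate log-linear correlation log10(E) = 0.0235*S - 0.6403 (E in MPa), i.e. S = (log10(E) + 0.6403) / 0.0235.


log10(E) = 0.0235*S - 0.6403  =>  S = (log10(E) + 0.6403) / 0.0235
log10(2.16) = 0.334454
S = (0.334454 + 0.6403) / 0.0235 = 0.974754 / 0.0235
S = 41.5

Shore A = 41.5


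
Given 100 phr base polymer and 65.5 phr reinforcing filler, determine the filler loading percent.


Filler % = filler / (rubber + filler) * 100
= 65.5 / (100 + 65.5) * 100
= 65.5 / 165.5 * 100
= 39.58%

39.58%


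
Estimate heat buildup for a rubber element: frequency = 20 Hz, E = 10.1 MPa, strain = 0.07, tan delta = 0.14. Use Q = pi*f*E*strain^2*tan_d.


Q = pi * f * E * strain^2 * tan_d
= pi * 20 * 10.1 * 0.07^2 * 0.14
= pi * 20 * 10.1 * 0.0049 * 0.14
= 0.4353

Q = 0.4353


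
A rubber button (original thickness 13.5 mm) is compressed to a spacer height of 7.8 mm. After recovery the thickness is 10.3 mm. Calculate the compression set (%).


CS = (t0 - recovered) / (t0 - ts) * 100
= (13.5 - 10.3) / (13.5 - 7.8) * 100
= 3.2 / 5.7 * 100
= 56.1%

56.1%


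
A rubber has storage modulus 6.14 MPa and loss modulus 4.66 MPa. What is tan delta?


tan delta = E'' / E'
= 4.66 / 6.14
= 0.759

tan delta = 0.759


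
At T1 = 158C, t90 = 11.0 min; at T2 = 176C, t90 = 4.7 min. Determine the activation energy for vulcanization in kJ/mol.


T1 = 431.15 K, T2 = 449.15 K
1/T1 - 1/T2 = 9.2951e-05
ln(t1/t2) = ln(11.0/4.7) = 0.8503
Ea = 8.314 * 0.8503 / 9.2951e-05 = 76058.2314 J/mol
Ea = 76.06 kJ/mol

76.06 kJ/mol


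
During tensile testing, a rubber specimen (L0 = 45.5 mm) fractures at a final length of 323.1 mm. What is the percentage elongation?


Elongation = (Lf - L0) / L0 * 100
= (323.1 - 45.5) / 45.5 * 100
= 277.6 / 45.5 * 100
= 610.1%

610.1%


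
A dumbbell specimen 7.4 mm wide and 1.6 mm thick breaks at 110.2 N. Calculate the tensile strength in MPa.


Area = width * thickness = 7.4 * 1.6 = 11.84 mm^2
TS = force / area = 110.2 / 11.84 = 9.31 MPa

9.31 MPa


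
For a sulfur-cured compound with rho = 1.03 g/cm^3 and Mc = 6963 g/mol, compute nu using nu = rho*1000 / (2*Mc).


nu = rho * 1000 / (2 * Mc)
nu = 1.03 * 1000 / (2 * 6963)
nu = 1030.0 / 13926
nu = 0.0740 mol/L

0.0740 mol/L


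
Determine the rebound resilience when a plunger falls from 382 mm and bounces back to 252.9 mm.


Resilience = h_rebound / h_drop * 100
= 252.9 / 382 * 100
= 66.2%

66.2%


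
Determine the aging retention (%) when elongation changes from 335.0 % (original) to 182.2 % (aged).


Retention = aged / original * 100
= 182.2 / 335.0 * 100
= 54.4%

54.4%


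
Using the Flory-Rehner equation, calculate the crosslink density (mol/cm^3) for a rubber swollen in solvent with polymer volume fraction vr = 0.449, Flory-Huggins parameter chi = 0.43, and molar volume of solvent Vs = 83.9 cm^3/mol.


ln(1 - vr) = ln(1 - 0.449) = -0.5960
Numerator = -((-0.5960) + 0.449 + 0.43 * 0.449^2) = 0.0603
Denominator = 83.9 * (0.449^(1/3) - 0.449/2) = 45.4102
nu = 0.0603 / 45.4102 = 0.0013 mol/cm^3

0.0013 mol/cm^3


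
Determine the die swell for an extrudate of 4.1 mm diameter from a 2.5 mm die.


Die swell ratio = D_extrudate / D_die
= 4.1 / 2.5
= 1.64

Die swell = 1.64


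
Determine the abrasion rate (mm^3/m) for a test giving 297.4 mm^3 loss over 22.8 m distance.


Rate = volume_loss / distance
= 297.4 / 22.8
= 13.044 mm^3/m

13.044 mm^3/m


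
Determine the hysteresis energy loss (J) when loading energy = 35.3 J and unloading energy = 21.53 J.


Hysteresis loss = loading - unloading
= 35.3 - 21.53
= 13.77 J

13.77 J


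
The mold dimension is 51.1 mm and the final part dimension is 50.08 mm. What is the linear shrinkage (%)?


Shrinkage = (mold - part) / mold * 100
= (51.1 - 50.08) / 51.1 * 100
= 1.02 / 51.1 * 100
= 2.0%

2.0%


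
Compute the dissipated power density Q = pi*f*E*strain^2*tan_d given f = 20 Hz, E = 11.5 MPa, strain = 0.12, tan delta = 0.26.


Q = pi * f * E * strain^2 * tan_d
= pi * 20 * 11.5 * 0.12^2 * 0.26
= pi * 20 * 11.5 * 0.0144 * 0.26
= 2.7053

Q = 2.7053


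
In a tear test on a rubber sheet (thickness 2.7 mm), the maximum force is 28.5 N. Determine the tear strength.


Tear strength = force / thickness
= 28.5 / 2.7
= 10.56 N/mm

10.56 N/mm


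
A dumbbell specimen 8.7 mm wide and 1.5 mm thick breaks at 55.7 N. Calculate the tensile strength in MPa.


Area = width * thickness = 8.7 * 1.5 = 13.05 mm^2
TS = force / area = 55.7 / 13.05 = 4.27 MPa

4.27 MPa


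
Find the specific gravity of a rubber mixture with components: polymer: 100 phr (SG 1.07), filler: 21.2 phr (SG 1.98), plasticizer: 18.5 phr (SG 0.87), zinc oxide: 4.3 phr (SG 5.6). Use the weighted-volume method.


Sum of weights = 144.0
Volume contributions:
  polymer: 100/1.07 = 93.4579
  filler: 21.2/1.98 = 10.7071
  plasticizer: 18.5/0.87 = 21.2644
  zinc oxide: 4.3/5.6 = 0.7679
Sum of volumes = 126.1972
SG = 144.0 / 126.1972 = 1.141

SG = 1.141


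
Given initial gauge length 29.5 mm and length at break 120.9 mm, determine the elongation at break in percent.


Elongation = (Lf - L0) / L0 * 100
= (120.9 - 29.5) / 29.5 * 100
= 91.4 / 29.5 * 100
= 309.8%

309.8%


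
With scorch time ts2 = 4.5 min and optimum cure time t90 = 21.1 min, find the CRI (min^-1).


CRI = 100 / (t90 - ts2)
= 100 / (21.1 - 4.5)
= 100 / 16.6
= 6.02 min^-1

6.02 min^-1


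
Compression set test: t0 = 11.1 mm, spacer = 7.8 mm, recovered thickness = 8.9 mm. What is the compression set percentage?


CS = (t0 - recovered) / (t0 - ts) * 100
= (11.1 - 8.9) / (11.1 - 7.8) * 100
= 2.2 / 3.3 * 100
= 66.7%

66.7%


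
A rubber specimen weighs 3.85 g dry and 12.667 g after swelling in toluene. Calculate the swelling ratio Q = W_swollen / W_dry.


Q = W_swollen / W_dry
Q = 12.667 / 3.85
Q = 3.29

Q = 3.29


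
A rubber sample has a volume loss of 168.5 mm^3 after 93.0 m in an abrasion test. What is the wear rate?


Rate = volume_loss / distance
= 168.5 / 93.0
= 1.812 mm^3/m

1.812 mm^3/m


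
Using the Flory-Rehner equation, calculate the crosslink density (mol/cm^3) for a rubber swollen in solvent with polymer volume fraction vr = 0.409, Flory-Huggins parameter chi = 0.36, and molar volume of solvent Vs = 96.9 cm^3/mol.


ln(1 - vr) = ln(1 - 0.409) = -0.5259
Numerator = -((-0.5259) + 0.409 + 0.36 * 0.409^2) = 0.0567
Denominator = 96.9 * (0.409^(1/3) - 0.409/2) = 52.1120
nu = 0.0567 / 52.1120 = 0.0011 mol/cm^3

0.0011 mol/cm^3


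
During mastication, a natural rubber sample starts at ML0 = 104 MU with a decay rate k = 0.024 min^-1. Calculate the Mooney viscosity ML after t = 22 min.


ML = ML0 * exp(-k * t)
ML = 104 * exp(-0.024 * 22)
ML = 104 * 0.5898
ML = 61.34 MU

61.34 MU


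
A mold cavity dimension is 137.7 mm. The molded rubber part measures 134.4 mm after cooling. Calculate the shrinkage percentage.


Shrinkage = (mold - part) / mold * 100
= (137.7 - 134.4) / 137.7 * 100
= 3.3 / 137.7 * 100
= 2.4%

2.4%


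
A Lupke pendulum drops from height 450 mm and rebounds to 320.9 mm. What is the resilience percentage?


Resilience = h_rebound / h_drop * 100
= 320.9 / 450 * 100
= 71.3%

71.3%


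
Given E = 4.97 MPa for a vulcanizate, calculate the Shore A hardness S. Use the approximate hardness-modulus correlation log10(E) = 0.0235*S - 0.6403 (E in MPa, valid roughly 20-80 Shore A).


log10(E) = 0.0235*S - 0.6403  =>  S = (log10(E) + 0.6403) / 0.0235
log10(4.97) = 0.696356
S = (0.696356 + 0.6403) / 0.0235 = 1.336656 / 0.0235
S = 56.9

Shore A = 56.9


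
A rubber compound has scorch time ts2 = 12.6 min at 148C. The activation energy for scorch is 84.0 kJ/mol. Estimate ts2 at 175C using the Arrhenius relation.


Convert temperatures: T1 = 148 + 273.15 = 421.15 K, T2 = 175 + 273.15 = 448.15 K
ts2_new = 12.6 * exp(84000 / 8.314 * (1/448.15 - 1/421.15))
1/T2 - 1/T1 = -1.4306e-04
ts2_new = 2.97 min

2.97 min


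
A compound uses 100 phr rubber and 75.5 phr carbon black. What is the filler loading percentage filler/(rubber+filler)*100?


Filler % = filler / (rubber + filler) * 100
= 75.5 / (100 + 75.5) * 100
= 75.5 / 175.5 * 100
= 43.02%

43.02%


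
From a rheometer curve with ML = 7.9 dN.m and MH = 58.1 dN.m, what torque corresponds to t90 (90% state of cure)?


M90 = ML + 0.9 * (MH - ML)
M90 = 7.9 + 0.9 * (58.1 - 7.9)
M90 = 7.9 + 0.9 * 50.2
M90 = 53.08 dN.m

53.08 dN.m


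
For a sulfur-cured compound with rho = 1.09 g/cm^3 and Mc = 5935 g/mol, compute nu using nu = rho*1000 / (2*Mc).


nu = rho * 1000 / (2 * Mc)
nu = 1.09 * 1000 / (2 * 5935)
nu = 1090.0 / 11870
nu = 0.0918 mol/L

0.0918 mol/L


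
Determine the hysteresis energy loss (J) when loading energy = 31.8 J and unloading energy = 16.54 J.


Hysteresis loss = loading - unloading
= 31.8 - 16.54
= 15.26 J

15.26 J


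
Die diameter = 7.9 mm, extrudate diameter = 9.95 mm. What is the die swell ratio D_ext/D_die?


Die swell ratio = D_extrudate / D_die
= 9.95 / 7.9
= 1.259

Die swell = 1.259


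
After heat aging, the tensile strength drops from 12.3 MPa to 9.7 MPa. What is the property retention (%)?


Retention = aged / original * 100
= 9.7 / 12.3 * 100
= 78.9%

78.9%


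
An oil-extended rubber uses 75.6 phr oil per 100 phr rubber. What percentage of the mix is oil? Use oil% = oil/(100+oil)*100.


Oil % = oil / (100 + oil) * 100
= 75.6 / (100 + 75.6) * 100
= 75.6 / 175.6 * 100
= 43.05%

43.05%


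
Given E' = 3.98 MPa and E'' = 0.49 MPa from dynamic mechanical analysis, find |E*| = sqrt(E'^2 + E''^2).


|E*| = sqrt(E'^2 + E''^2)
= sqrt(3.98^2 + 0.49^2)
= sqrt(15.8404 + 0.2401)
= 4.01 MPa

4.01 MPa


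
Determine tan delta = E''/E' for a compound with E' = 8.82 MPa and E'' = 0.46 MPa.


tan delta = E'' / E'
= 0.46 / 8.82
= 0.0522

tan delta = 0.0522


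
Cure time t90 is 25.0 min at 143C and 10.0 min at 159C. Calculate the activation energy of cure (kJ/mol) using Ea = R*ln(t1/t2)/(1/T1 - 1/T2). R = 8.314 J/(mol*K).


T1 = 416.15 K, T2 = 432.15 K
1/T1 - 1/T2 = 8.8968e-05
ln(t1/t2) = ln(25.0/10.0) = 0.9163
Ea = 8.314 * 0.9163 / 8.8968e-05 = 85626.4123 J/mol
Ea = 85.63 kJ/mol

85.63 kJ/mol


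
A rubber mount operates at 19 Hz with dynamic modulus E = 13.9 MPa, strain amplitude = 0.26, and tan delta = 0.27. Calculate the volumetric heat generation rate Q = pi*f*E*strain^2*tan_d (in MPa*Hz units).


Q = pi * f * E * strain^2 * tan_d
= pi * 19 * 13.9 * 0.26^2 * 0.27
= pi * 19 * 13.9 * 0.0676 * 0.27
= 15.1436

Q = 15.1436


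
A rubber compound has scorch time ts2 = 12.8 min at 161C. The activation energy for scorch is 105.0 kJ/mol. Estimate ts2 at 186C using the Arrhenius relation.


Convert temperatures: T1 = 161 + 273.15 = 434.15 K, T2 = 186 + 273.15 = 459.15 K
ts2_new = 12.8 * exp(105000 / 8.314 * (1/459.15 - 1/434.15))
1/T2 - 1/T1 = -1.2541e-04
ts2_new = 2.63 min

2.63 min


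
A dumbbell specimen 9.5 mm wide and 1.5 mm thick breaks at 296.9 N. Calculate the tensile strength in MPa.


Area = width * thickness = 9.5 * 1.5 = 14.25 mm^2
TS = force / area = 296.9 / 14.25 = 20.84 MPa

20.84 MPa


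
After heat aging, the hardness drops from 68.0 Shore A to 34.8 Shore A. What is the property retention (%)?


Retention = aged / original * 100
= 34.8 / 68.0 * 100
= 51.2%

51.2%


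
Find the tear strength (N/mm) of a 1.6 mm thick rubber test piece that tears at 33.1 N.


Tear strength = force / thickness
= 33.1 / 1.6
= 20.69 N/mm

20.69 N/mm


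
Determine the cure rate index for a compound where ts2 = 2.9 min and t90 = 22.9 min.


CRI = 100 / (t90 - ts2)
= 100 / (22.9 - 2.9)
= 100 / 20.0
= 5.0 min^-1

5.0 min^-1


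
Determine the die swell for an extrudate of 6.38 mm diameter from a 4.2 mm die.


Die swell ratio = D_extrudate / D_die
= 6.38 / 4.2
= 1.519

Die swell = 1.519


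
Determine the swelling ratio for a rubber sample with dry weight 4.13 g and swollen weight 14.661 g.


Q = W_swollen / W_dry
Q = 14.661 / 4.13
Q = 3.55

Q = 3.55


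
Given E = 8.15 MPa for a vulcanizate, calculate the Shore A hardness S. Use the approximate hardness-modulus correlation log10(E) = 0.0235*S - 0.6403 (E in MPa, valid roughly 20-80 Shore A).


log10(E) = 0.0235*S - 0.6403  =>  S = (log10(E) + 0.6403) / 0.0235
log10(8.15) = 0.911158
S = (0.911158 + 0.6403) / 0.0235 = 1.551458 / 0.0235
S = 66.0

Shore A = 66.0


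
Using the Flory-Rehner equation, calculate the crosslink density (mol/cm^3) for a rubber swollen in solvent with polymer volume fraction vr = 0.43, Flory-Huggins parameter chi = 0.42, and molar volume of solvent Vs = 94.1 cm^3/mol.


ln(1 - vr) = ln(1 - 0.43) = -0.5621
Numerator = -((-0.5621) + 0.43 + 0.42 * 0.43^2) = 0.0545
Denominator = 94.1 * (0.43^(1/3) - 0.43/2) = 50.7937
nu = 0.0545 / 50.7937 = 0.0011 mol/cm^3

0.0011 mol/cm^3


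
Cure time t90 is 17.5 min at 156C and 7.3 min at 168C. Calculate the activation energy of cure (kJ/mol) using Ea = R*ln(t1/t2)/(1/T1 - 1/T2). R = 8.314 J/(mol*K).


T1 = 429.15 K, T2 = 441.15 K
1/T1 - 1/T2 = 6.3385e-05
ln(t1/t2) = ln(17.5/7.3) = 0.8743
Ea = 8.314 * 0.8743 / 6.3385e-05 = 114682.6798 J/mol
Ea = 114.68 kJ/mol

114.68 kJ/mol


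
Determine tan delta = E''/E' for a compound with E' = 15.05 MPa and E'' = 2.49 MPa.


tan delta = E'' / E'
= 2.49 / 15.05
= 0.1654

tan delta = 0.1654


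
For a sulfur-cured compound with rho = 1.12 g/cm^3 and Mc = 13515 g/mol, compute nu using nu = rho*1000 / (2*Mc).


nu = rho * 1000 / (2 * Mc)
nu = 1.12 * 1000 / (2 * 13515)
nu = 1120.0 / 27030
nu = 0.0414 mol/L

0.0414 mol/L


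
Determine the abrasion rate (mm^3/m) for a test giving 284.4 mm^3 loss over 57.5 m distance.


Rate = volume_loss / distance
= 284.4 / 57.5
= 4.946 mm^3/m

4.946 mm^3/m


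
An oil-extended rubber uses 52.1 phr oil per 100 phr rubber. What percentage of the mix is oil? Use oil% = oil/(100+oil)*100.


Oil % = oil / (100 + oil) * 100
= 52.1 / (100 + 52.1) * 100
= 52.1 / 152.1 * 100
= 34.25%

34.25%


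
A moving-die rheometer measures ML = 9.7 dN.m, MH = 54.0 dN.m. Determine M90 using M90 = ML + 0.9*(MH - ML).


M90 = ML + 0.9 * (MH - ML)
M90 = 9.7 + 0.9 * (54.0 - 9.7)
M90 = 9.7 + 0.9 * 44.3
M90 = 49.57 dN.m

49.57 dN.m


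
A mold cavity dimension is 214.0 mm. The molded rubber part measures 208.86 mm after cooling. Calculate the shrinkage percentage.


Shrinkage = (mold - part) / mold * 100
= (214.0 - 208.86) / 214.0 * 100
= 5.14 / 214.0 * 100
= 2.4%

2.4%


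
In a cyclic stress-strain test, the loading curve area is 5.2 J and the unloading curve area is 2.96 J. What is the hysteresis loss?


Hysteresis loss = loading - unloading
= 5.2 - 2.96
= 2.24 J

2.24 J


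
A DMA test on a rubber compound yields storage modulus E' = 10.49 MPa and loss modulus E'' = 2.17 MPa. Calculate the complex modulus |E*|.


|E*| = sqrt(E'^2 + E''^2)
= sqrt(10.49^2 + 2.17^2)
= sqrt(110.0401 + 4.7089)
= 10.712 MPa

10.712 MPa


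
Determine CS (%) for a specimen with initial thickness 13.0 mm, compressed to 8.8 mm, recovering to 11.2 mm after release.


CS = (t0 - recovered) / (t0 - ts) * 100
= (13.0 - 11.2) / (13.0 - 8.8) * 100
= 1.8 / 4.2 * 100
= 42.9%

42.9%


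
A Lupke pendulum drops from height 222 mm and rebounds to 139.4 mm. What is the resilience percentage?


Resilience = h_rebound / h_drop * 100
= 139.4 / 222 * 100
= 62.8%

62.8%


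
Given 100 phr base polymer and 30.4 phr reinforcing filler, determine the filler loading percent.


Filler % = filler / (rubber + filler) * 100
= 30.4 / (100 + 30.4) * 100
= 30.4 / 130.4 * 100
= 23.31%

23.31%


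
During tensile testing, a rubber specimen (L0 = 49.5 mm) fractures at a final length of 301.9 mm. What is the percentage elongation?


Elongation = (Lf - L0) / L0 * 100
= (301.9 - 49.5) / 49.5 * 100
= 252.4 / 49.5 * 100
= 509.9%

509.9%


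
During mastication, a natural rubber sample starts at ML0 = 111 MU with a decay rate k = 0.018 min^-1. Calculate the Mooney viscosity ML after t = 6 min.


ML = ML0 * exp(-k * t)
ML = 111 * exp(-0.018 * 6)
ML = 111 * 0.8976
ML = 99.64 MU

99.64 MU


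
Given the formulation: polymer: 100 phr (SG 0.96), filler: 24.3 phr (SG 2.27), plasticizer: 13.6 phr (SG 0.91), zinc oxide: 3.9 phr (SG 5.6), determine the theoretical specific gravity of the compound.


Sum of weights = 141.8
Volume contributions:
  polymer: 100/0.96 = 104.1667
  filler: 24.3/2.27 = 10.7048
  plasticizer: 13.6/0.91 = 14.9451
  zinc oxide: 3.9/5.6 = 0.6964
Sum of volumes = 130.5130
SG = 141.8 / 130.5130 = 1.086

SG = 1.086


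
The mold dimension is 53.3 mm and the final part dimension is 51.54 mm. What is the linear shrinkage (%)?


Shrinkage = (mold - part) / mold * 100
= (53.3 - 51.54) / 53.3 * 100
= 1.76 / 53.3 * 100
= 3.3%

3.3%


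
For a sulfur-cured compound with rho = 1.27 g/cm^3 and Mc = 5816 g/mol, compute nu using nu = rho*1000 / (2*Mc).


nu = rho * 1000 / (2 * Mc)
nu = 1.27 * 1000 / (2 * 5816)
nu = 1270.0 / 11632
nu = 0.1092 mol/L

0.1092 mol/L


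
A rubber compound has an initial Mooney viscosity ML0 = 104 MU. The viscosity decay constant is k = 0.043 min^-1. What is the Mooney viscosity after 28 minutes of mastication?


ML = ML0 * exp(-k * t)
ML = 104 * exp(-0.043 * 28)
ML = 104 * 0.3000
ML = 31.2 MU

31.2 MU


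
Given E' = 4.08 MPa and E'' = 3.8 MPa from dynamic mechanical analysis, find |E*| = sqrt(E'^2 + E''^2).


|E*| = sqrt(E'^2 + E''^2)
= sqrt(4.08^2 + 3.8^2)
= sqrt(16.6464 + 14.4400)
= 5.576 MPa

5.576 MPa


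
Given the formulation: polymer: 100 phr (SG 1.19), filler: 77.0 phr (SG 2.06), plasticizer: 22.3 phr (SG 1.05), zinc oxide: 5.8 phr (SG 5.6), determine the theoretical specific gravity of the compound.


Sum of weights = 205.1
Volume contributions:
  polymer: 100/1.19 = 84.0336
  filler: 77.0/2.06 = 37.3786
  plasticizer: 22.3/1.05 = 21.2381
  zinc oxide: 5.8/5.6 = 1.0357
Sum of volumes = 143.6861
SG = 205.1 / 143.6861 = 1.427

SG = 1.427


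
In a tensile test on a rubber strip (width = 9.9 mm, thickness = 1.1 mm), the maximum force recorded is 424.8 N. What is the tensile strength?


Area = width * thickness = 9.9 * 1.1 = 10.89 mm^2
TS = force / area = 424.8 / 10.89 = 39.01 MPa

39.01 MPa


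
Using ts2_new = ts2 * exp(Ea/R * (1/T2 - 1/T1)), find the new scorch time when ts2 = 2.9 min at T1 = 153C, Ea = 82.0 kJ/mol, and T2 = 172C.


Convert temperatures: T1 = 153 + 273.15 = 426.15 K, T2 = 172 + 273.15 = 445.15 K
ts2_new = 2.9 * exp(82000 / 8.314 * (1/445.15 - 1/426.15))
1/T2 - 1/T1 = -1.0016e-04
ts2_new = 1.08 min

1.08 min


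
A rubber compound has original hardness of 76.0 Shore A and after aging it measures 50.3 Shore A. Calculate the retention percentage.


Retention = aged / original * 100
= 50.3 / 76.0 * 100
= 66.2%

66.2%


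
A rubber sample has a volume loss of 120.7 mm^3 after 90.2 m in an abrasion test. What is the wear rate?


Rate = volume_loss / distance
= 120.7 / 90.2
= 1.338 mm^3/m

1.338 mm^3/m


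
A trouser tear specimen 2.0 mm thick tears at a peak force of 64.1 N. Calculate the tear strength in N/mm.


Tear strength = force / thickness
= 64.1 / 2.0
= 32.05 N/mm

32.05 N/mm


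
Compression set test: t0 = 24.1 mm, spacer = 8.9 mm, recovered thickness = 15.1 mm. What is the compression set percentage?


CS = (t0 - recovered) / (t0 - ts) * 100
= (24.1 - 15.1) / (24.1 - 8.9) * 100
= 9.0 / 15.2 * 100
= 59.2%

59.2%


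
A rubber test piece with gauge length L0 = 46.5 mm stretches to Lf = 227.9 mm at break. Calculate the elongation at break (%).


Elongation = (Lf - L0) / L0 * 100
= (227.9 - 46.5) / 46.5 * 100
= 181.4 / 46.5 * 100
= 390.1%

390.1%


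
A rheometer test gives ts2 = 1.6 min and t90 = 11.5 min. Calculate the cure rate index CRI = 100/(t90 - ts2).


CRI = 100 / (t90 - ts2)
= 100 / (11.5 - 1.6)
= 100 / 9.9
= 10.1 min^-1

10.1 min^-1


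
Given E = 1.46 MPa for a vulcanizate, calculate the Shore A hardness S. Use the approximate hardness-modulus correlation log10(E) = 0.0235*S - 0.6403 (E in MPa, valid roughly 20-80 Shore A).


log10(E) = 0.0235*S - 0.6403  =>  S = (log10(E) + 0.6403) / 0.0235
log10(1.46) = 0.164353
S = (0.164353 + 0.6403) / 0.0235 = 0.804653 / 0.0235
S = 34.2

Shore A = 34.2


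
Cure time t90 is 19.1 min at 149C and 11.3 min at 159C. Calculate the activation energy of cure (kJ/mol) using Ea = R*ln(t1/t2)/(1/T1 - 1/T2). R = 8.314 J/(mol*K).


T1 = 422.15 K, T2 = 432.15 K
1/T1 - 1/T2 = 5.4815e-05
ln(t1/t2) = ln(19.1/11.3) = 0.5249
Ea = 8.314 * 0.5249 / 5.4815e-05 = 79611.5349 J/mol
Ea = 79.61 kJ/mol

79.61 kJ/mol


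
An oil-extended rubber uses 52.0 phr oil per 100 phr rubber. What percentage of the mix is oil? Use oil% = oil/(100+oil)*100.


Oil % = oil / (100 + oil) * 100
= 52.0 / (100 + 52.0) * 100
= 52.0 / 152.0 * 100
= 34.21%

34.21%


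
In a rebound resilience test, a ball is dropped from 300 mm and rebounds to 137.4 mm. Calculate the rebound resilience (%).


Resilience = h_rebound / h_drop * 100
= 137.4 / 300 * 100
= 45.8%

45.8%


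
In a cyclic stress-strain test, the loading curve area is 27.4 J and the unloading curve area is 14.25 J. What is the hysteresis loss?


Hysteresis loss = loading - unloading
= 27.4 - 14.25
= 13.15 J

13.15 J


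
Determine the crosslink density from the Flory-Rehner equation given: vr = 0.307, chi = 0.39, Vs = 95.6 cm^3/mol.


ln(1 - vr) = ln(1 - 0.307) = -0.3667
Numerator = -((-0.3667) + 0.307 + 0.39 * 0.307^2) = 0.0230
Denominator = 95.6 * (0.307^(1/3) - 0.307/2) = 49.8171
nu = 0.0230 / 49.8171 = 4.6105e-04 mol/cm^3

4.6105e-04 mol/cm^3


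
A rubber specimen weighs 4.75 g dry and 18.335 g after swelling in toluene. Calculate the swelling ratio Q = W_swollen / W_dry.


Q = W_swollen / W_dry
Q = 18.335 / 4.75
Q = 3.86

Q = 3.86


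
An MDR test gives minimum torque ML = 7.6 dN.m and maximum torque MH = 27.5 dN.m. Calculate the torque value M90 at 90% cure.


M90 = ML + 0.9 * (MH - ML)
M90 = 7.6 + 0.9 * (27.5 - 7.6)
M90 = 7.6 + 0.9 * 19.9
M90 = 25.51 dN.m

25.51 dN.m


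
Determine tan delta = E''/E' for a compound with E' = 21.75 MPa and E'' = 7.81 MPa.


tan delta = E'' / E'
= 7.81 / 21.75
= 0.3591

tan delta = 0.3591


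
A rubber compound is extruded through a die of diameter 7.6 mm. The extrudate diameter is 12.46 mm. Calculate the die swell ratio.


Die swell ratio = D_extrudate / D_die
= 12.46 / 7.6
= 1.639

Die swell = 1.639


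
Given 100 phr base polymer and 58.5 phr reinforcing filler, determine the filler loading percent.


Filler % = filler / (rubber + filler) * 100
= 58.5 / (100 + 58.5) * 100
= 58.5 / 158.5 * 100
= 36.91%

36.91%


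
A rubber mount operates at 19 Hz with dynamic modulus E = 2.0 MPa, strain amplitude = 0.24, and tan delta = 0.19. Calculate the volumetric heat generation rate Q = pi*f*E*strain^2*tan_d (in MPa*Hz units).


Q = pi * f * E * strain^2 * tan_d
= pi * 19 * 2.0 * 0.24^2 * 0.19
= pi * 19 * 2.0 * 0.0576 * 0.19
= 1.3065

Q = 1.3065


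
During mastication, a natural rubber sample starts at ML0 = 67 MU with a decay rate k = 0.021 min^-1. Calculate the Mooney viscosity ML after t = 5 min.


ML = ML0 * exp(-k * t)
ML = 67 * exp(-0.021 * 5)
ML = 67 * 0.9003
ML = 60.32 MU

60.32 MU


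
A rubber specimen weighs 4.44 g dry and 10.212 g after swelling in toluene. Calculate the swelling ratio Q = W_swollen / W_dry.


Q = W_swollen / W_dry
Q = 10.212 / 4.44
Q = 2.3

Q = 2.3


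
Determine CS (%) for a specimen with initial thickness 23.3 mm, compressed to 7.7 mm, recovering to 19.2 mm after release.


CS = (t0 - recovered) / (t0 - ts) * 100
= (23.3 - 19.2) / (23.3 - 7.7) * 100
= 4.1 / 15.6 * 100
= 26.3%

26.3%


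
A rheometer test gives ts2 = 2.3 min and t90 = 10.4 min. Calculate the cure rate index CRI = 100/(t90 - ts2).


CRI = 100 / (t90 - ts2)
= 100 / (10.4 - 2.3)
= 100 / 8.1
= 12.35 min^-1

12.35 min^-1


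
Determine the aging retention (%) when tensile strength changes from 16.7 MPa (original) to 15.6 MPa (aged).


Retention = aged / original * 100
= 15.6 / 16.7 * 100
= 93.4%

93.4%


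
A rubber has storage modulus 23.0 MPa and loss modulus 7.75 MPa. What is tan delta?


tan delta = E'' / E'
= 7.75 / 23.0
= 0.337

tan delta = 0.337


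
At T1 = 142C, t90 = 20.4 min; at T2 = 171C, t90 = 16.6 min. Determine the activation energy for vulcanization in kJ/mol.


T1 = 415.15 K, T2 = 444.15 K
1/T1 - 1/T2 = 1.5728e-04
ln(t1/t2) = ln(20.4/16.6) = 0.2061
Ea = 8.314 * 0.2061 / 1.5728e-04 = 10896.6394 J/mol
Ea = 10.9 kJ/mol

10.9 kJ/mol


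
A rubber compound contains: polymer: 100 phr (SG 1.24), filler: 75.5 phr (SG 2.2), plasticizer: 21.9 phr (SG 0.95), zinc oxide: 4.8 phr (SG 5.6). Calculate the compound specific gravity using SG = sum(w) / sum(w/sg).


Sum of weights = 202.2
Volume contributions:
  polymer: 100/1.24 = 80.6452
  filler: 75.5/2.2 = 34.3182
  plasticizer: 21.9/0.95 = 23.0526
  zinc oxide: 4.8/5.6 = 0.8571
Sum of volumes = 138.8731
SG = 202.2 / 138.8731 = 1.456

SG = 1.456


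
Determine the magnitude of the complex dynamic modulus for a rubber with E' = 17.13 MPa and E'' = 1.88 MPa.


|E*| = sqrt(E'^2 + E''^2)
= sqrt(17.13^2 + 1.88^2)
= sqrt(293.4369 + 3.5344)
= 17.233 MPa

17.233 MPa


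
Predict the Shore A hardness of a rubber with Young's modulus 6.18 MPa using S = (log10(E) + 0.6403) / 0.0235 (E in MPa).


log10(E) = 0.0235*S - 0.6403  =>  S = (log10(E) + 0.6403) / 0.0235
log10(6.18) = 0.790988
S = (0.790988 + 0.6403) / 0.0235 = 1.431288 / 0.0235
S = 60.9

Shore A = 60.9


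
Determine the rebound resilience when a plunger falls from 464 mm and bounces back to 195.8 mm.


Resilience = h_rebound / h_drop * 100
= 195.8 / 464 * 100
= 42.2%

42.2%


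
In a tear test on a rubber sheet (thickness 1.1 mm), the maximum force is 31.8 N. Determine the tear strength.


Tear strength = force / thickness
= 31.8 / 1.1
= 28.91 N/mm

28.91 N/mm


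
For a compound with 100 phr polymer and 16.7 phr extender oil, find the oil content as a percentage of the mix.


Oil % = oil / (100 + oil) * 100
= 16.7 / (100 + 16.7) * 100
= 16.7 / 116.7 * 100
= 14.31%

14.31%


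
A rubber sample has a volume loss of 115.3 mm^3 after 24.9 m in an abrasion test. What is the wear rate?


Rate = volume_loss / distance
= 115.3 / 24.9
= 4.631 mm^3/m

4.631 mm^3/m


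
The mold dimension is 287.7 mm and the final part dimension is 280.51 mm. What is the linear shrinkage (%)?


Shrinkage = (mold - part) / mold * 100
= (287.7 - 280.51) / 287.7 * 100
= 7.19 / 287.7 * 100
= 2.5%

2.5%


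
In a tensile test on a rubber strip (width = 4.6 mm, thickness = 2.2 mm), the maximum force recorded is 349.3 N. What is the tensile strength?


Area = width * thickness = 4.6 * 2.2 = 10.12 mm^2
TS = force / area = 349.3 / 10.12 = 34.52 MPa

34.52 MPa


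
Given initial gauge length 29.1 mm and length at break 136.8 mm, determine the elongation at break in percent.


Elongation = (Lf - L0) / L0 * 100
= (136.8 - 29.1) / 29.1 * 100
= 107.7 / 29.1 * 100
= 370.1%

370.1%


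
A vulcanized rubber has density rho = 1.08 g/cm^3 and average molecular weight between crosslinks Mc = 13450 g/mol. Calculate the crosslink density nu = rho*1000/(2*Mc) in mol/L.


nu = rho * 1000 / (2 * Mc)
nu = 1.08 * 1000 / (2 * 13450)
nu = 1080.0 / 26900
nu = 0.0401 mol/L

0.0401 mol/L


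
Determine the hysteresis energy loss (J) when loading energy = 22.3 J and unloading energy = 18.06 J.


Hysteresis loss = loading - unloading
= 22.3 - 18.06
= 4.24 J

4.24 J


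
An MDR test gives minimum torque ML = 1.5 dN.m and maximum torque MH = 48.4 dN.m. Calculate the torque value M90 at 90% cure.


M90 = ML + 0.9 * (MH - ML)
M90 = 1.5 + 0.9 * (48.4 - 1.5)
M90 = 1.5 + 0.9 * 46.9
M90 = 43.71 dN.m

43.71 dN.m


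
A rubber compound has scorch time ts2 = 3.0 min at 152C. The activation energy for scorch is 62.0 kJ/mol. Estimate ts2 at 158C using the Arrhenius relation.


Convert temperatures: T1 = 152 + 273.15 = 425.15 K, T2 = 158 + 273.15 = 431.15 K
ts2_new = 3.0 * exp(62000 / 8.314 * (1/431.15 - 1/425.15))
1/T2 - 1/T1 = -3.2733e-05
ts2_new = 2.35 min

2.35 min


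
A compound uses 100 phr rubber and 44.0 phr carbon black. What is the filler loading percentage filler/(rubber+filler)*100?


Filler % = filler / (rubber + filler) * 100
= 44.0 / (100 + 44.0) * 100
= 44.0 / 144.0 * 100
= 30.56%

30.56%


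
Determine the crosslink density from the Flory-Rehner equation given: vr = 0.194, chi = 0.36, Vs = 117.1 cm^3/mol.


ln(1 - vr) = ln(1 - 0.194) = -0.2157
Numerator = -((-0.2157) + 0.194 + 0.36 * 0.194^2) = 0.0081
Denominator = 117.1 * (0.194^(1/3) - 0.194/2) = 56.4300
nu = 0.0081 / 56.4300 = 1.4394e-04 mol/cm^3

1.4394e-04 mol/cm^3


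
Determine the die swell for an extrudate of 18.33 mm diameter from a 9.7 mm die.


Die swell ratio = D_extrudate / D_die
= 18.33 / 9.7
= 1.89

Die swell = 1.89


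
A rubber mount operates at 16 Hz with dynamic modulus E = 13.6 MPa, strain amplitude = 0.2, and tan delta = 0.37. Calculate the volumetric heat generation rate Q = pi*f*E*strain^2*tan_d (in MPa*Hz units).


Q = pi * f * E * strain^2 * tan_d
= pi * 16 * 13.6 * 0.2^2 * 0.37
= pi * 16 * 13.6 * 0.0400 * 0.37
= 10.1174

Q = 10.1174


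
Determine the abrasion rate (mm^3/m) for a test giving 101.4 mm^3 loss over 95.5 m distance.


Rate = volume_loss / distance
= 101.4 / 95.5
= 1.062 mm^3/m

1.062 mm^3/m


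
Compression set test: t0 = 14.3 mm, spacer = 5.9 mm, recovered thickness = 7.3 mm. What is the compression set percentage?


CS = (t0 - recovered) / (t0 - ts) * 100
= (14.3 - 7.3) / (14.3 - 5.9) * 100
= 7.0 / 8.4 * 100
= 83.3%

83.3%


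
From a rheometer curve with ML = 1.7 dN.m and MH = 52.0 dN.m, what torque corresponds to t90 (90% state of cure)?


M90 = ML + 0.9 * (MH - ML)
M90 = 1.7 + 0.9 * (52.0 - 1.7)
M90 = 1.7 + 0.9 * 50.3
M90 = 46.97 dN.m

46.97 dN.m


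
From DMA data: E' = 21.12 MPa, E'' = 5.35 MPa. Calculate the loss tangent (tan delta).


tan delta = E'' / E'
= 5.35 / 21.12
= 0.2533

tan delta = 0.2533


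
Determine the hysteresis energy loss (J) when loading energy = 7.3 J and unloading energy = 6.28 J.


Hysteresis loss = loading - unloading
= 7.3 - 6.28
= 1.02 J

1.02 J


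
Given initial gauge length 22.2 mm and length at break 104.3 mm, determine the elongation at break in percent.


Elongation = (Lf - L0) / L0 * 100
= (104.3 - 22.2) / 22.2 * 100
= 82.1 / 22.2 * 100
= 369.8%

369.8%


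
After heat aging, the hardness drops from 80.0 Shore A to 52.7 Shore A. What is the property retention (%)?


Retention = aged / original * 100
= 52.7 / 80.0 * 100
= 65.9%

65.9%


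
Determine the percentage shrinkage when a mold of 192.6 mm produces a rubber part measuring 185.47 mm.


Shrinkage = (mold - part) / mold * 100
= (192.6 - 185.47) / 192.6 * 100
= 7.13 / 192.6 * 100
= 3.7%

3.7%


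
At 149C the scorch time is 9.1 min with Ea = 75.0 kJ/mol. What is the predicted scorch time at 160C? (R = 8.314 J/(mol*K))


Convert temperatures: T1 = 149 + 273.15 = 422.15 K, T2 = 160 + 273.15 = 433.15 K
ts2_new = 9.1 * exp(75000 / 8.314 * (1/433.15 - 1/422.15))
1/T2 - 1/T1 = -6.0157e-05
ts2_new = 5.29 min

5.29 min


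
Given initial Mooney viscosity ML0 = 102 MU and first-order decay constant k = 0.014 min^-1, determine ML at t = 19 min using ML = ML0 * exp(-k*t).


ML = ML0 * exp(-k * t)
ML = 102 * exp(-0.014 * 19)
ML = 102 * 0.7664
ML = 78.18 MU

78.18 MU


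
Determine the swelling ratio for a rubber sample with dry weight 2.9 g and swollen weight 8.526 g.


Q = W_swollen / W_dry
Q = 8.526 / 2.9
Q = 2.94

Q = 2.94


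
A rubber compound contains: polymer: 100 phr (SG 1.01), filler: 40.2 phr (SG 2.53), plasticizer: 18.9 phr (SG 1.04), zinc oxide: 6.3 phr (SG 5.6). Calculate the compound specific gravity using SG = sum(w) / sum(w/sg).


Sum of weights = 165.4
Volume contributions:
  polymer: 100/1.01 = 99.0099
  filler: 40.2/2.53 = 15.8893
  plasticizer: 18.9/1.04 = 18.1731
  zinc oxide: 6.3/5.6 = 1.1250
Sum of volumes = 134.1973
SG = 165.4 / 134.1973 = 1.233

SG = 1.233


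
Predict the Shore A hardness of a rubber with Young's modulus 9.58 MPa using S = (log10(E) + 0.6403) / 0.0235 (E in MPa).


log10(E) = 0.0235*S - 0.6403  =>  S = (log10(E) + 0.6403) / 0.0235
log10(9.58) = 0.981366
S = (0.981366 + 0.6403) / 0.0235 = 1.621666 / 0.0235
S = 69.0

Shore A = 69.0


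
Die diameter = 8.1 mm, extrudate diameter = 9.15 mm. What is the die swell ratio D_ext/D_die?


Die swell ratio = D_extrudate / D_die
= 9.15 / 8.1
= 1.13

Die swell = 1.13


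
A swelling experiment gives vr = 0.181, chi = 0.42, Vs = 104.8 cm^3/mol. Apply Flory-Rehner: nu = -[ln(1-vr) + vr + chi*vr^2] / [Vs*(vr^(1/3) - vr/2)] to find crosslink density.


ln(1 - vr) = ln(1 - 0.181) = -0.1997
Numerator = -((-0.1997) + 0.181 + 0.42 * 0.181^2) = 0.0049
Denominator = 104.8 * (0.181^(1/3) - 0.181/2) = 49.7973
nu = 0.0049 / 49.7973 = 9.8631e-05 mol/cm^3

9.8631e-05 mol/cm^3


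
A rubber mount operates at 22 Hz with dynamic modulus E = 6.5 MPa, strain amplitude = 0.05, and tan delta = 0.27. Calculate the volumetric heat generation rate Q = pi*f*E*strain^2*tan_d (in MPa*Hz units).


Q = pi * f * E * strain^2 * tan_d
= pi * 22 * 6.5 * 0.05^2 * 0.27
= pi * 22 * 6.5 * 0.0025 * 0.27
= 0.3032

Q = 0.3032


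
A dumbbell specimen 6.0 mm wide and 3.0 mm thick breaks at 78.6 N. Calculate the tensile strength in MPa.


Area = width * thickness = 6.0 * 3.0 = 18.0 mm^2
TS = force / area = 78.6 / 18.0 = 4.37 MPa

4.37 MPa


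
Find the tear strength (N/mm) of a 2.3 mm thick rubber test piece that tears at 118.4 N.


Tear strength = force / thickness
= 118.4 / 2.3
= 51.48 N/mm

51.48 N/mm


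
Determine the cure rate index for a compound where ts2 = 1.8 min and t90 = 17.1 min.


CRI = 100 / (t90 - ts2)
= 100 / (17.1 - 1.8)
= 100 / 15.3
= 6.54 min^-1

6.54 min^-1


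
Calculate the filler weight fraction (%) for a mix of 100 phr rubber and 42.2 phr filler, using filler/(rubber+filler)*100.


Filler % = filler / (rubber + filler) * 100
= 42.2 / (100 + 42.2) * 100
= 42.2 / 142.2 * 100
= 29.68%

29.68%


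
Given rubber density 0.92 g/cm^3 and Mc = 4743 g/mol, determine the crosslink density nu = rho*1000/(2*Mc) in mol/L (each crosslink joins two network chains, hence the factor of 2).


nu = rho * 1000 / (2 * Mc)
nu = 0.92 * 1000 / (2 * 4743)
nu = 920.0 / 9486
nu = 0.0970 mol/L

0.0970 mol/L


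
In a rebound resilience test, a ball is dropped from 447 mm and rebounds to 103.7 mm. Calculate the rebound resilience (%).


Resilience = h_rebound / h_drop * 100
= 103.7 / 447 * 100
= 23.2%

23.2%


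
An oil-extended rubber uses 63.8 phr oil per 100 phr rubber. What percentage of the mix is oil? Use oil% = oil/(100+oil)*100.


Oil % = oil / (100 + oil) * 100
= 63.8 / (100 + 63.8) * 100
= 63.8 / 163.8 * 100
= 38.95%

38.95%


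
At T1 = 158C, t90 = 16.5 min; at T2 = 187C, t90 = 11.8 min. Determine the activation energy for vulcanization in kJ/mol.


T1 = 431.15 K, T2 = 460.15 K
1/T1 - 1/T2 = 1.4617e-04
ln(t1/t2) = ln(16.5/11.8) = 0.3353
Ea = 8.314 * 0.3353 / 1.4617e-04 = 19068.7700 J/mol
Ea = 19.07 kJ/mol

19.07 kJ/mol


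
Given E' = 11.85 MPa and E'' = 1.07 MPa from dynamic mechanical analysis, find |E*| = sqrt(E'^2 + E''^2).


|E*| = sqrt(E'^2 + E''^2)
= sqrt(11.85^2 + 1.07^2)
= sqrt(140.4225 + 1.1449)
= 11.898 MPa

11.898 MPa


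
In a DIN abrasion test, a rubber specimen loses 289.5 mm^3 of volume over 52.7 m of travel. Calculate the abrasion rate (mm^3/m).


Rate = volume_loss / distance
= 289.5 / 52.7
= 5.493 mm^3/m

5.493 mm^3/m


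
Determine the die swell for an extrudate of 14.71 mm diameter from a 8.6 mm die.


Die swell ratio = D_extrudate / D_die
= 14.71 / 8.6
= 1.71

Die swell = 1.71


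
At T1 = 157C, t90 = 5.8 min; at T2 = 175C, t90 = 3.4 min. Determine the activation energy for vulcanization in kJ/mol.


T1 = 430.15 K, T2 = 448.15 K
1/T1 - 1/T2 = 9.3375e-05
ln(t1/t2) = ln(5.8/3.4) = 0.5341
Ea = 8.314 * 0.5341 / 9.3375e-05 = 47554.2328 J/mol
Ea = 47.55 kJ/mol

47.55 kJ/mol


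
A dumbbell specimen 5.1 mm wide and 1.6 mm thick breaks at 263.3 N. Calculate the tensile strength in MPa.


Area = width * thickness = 5.1 * 1.6 = 8.16 mm^2
TS = force / area = 263.3 / 8.16 = 32.27 MPa

32.27 MPa


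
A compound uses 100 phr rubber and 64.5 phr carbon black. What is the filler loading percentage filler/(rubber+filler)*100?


Filler % = filler / (rubber + filler) * 100
= 64.5 / (100 + 64.5) * 100
= 64.5 / 164.5 * 100
= 39.21%

39.21%


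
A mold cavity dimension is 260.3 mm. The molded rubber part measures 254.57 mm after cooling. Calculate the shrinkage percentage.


Shrinkage = (mold - part) / mold * 100
= (260.3 - 254.57) / 260.3 * 100
= 5.73 / 260.3 * 100
= 2.2%

2.2%


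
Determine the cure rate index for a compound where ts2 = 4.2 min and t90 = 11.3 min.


CRI = 100 / (t90 - ts2)
= 100 / (11.3 - 4.2)
= 100 / 7.1
= 14.08 min^-1

14.08 min^-1


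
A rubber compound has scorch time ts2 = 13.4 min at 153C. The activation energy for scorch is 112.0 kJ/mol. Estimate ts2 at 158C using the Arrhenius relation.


Convert temperatures: T1 = 153 + 273.15 = 426.15 K, T2 = 158 + 273.15 = 431.15 K
ts2_new = 13.4 * exp(112000 / 8.314 * (1/431.15 - 1/426.15))
1/T2 - 1/T1 = -2.7213e-05
ts2_new = 9.29 min

9.29 min


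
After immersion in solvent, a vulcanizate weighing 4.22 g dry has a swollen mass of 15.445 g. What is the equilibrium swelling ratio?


Q = W_swollen / W_dry
Q = 15.445 / 4.22
Q = 3.66

Q = 3.66


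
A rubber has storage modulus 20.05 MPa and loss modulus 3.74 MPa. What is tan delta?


tan delta = E'' / E'
= 3.74 / 20.05
= 0.1865

tan delta = 0.1865


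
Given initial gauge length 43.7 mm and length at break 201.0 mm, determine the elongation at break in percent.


Elongation = (Lf - L0) / L0 * 100
= (201.0 - 43.7) / 43.7 * 100
= 157.3 / 43.7 * 100
= 360.0%

360.0%


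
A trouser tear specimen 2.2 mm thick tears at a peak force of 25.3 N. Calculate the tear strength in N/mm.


Tear strength = force / thickness
= 25.3 / 2.2
= 11.5 N/mm

11.5 N/mm


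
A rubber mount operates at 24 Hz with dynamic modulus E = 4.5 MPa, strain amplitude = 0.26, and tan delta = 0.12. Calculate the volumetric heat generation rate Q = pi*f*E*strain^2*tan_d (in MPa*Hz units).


Q = pi * f * E * strain^2 * tan_d
= pi * 24 * 4.5 * 0.26^2 * 0.12
= pi * 24 * 4.5 * 0.0676 * 0.12
= 2.7523

Q = 2.7523


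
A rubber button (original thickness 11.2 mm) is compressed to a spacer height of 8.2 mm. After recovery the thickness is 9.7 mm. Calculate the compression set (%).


CS = (t0 - recovered) / (t0 - ts) * 100
= (11.2 - 9.7) / (11.2 - 8.2) * 100
= 1.5 / 3.0 * 100
= 50.0%

50.0%


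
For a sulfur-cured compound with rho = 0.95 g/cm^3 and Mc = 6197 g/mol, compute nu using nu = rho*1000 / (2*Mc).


nu = rho * 1000 / (2 * Mc)
nu = 0.95 * 1000 / (2 * 6197)
nu = 950.0 / 12394
nu = 0.0766 mol/L

0.0766 mol/L


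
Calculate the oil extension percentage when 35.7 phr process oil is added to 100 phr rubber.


Oil % = oil / (100 + oil) * 100
= 35.7 / (100 + 35.7) * 100
= 35.7 / 135.7 * 100
= 26.31%

26.31%


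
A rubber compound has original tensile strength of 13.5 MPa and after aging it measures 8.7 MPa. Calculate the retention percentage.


Retention = aged / original * 100
= 8.7 / 13.5 * 100
= 64.4%

64.4%


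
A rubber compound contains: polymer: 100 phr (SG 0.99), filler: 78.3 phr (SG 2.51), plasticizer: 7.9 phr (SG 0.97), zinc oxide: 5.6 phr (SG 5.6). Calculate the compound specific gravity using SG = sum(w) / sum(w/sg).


Sum of weights = 191.8
Volume contributions:
  polymer: 100/0.99 = 101.0101
  filler: 78.3/2.51 = 31.1952
  plasticizer: 7.9/0.97 = 8.1443
  zinc oxide: 5.6/5.6 = 1.0000
Sum of volumes = 141.3497
SG = 191.8 / 141.3497 = 1.357

SG = 1.357
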